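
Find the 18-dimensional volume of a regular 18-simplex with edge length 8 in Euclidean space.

For a regular n-simplex with edge a, V = (a^n / n!)·√((n+1)/2^n). With a=8, n=18: V ≈ 0.0239544.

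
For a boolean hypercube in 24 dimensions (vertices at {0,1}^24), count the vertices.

The 24-cube has 2^24 = 16777216 vertices.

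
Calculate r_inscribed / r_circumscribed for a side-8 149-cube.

r_in = 8/2 (half the side); r_out = 8√149/2 (half the diagonal). Ratio = 1/√149 ≈ 0.0819232.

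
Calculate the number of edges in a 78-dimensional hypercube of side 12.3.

Each of the 2^78 = 302231454903657293676544 vertices has degree 78; total edges = 78·2^78/2 = 11787026741242634453385216.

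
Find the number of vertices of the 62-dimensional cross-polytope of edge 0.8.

Number of vertices = 2n = 124.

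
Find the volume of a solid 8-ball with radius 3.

The n-ball volume is π^(n/2)·r^n/Γ(n/2+1). With n=8, r=3: V = 2187·π^4/8 ≈ 26629.2.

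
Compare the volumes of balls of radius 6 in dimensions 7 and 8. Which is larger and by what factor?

V_7(6) ≈ 1.32263e+06, V_8(6) ≈ 6.81708e+06. The 8-ball is larger by a factor of 5.154.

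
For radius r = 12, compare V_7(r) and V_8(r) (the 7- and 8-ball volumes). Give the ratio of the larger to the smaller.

V_7(12) ≈ 1.69297e+08, V_8(12) ≈ 1.74517e+09. The 8-ball is larger by a factor of 10.31.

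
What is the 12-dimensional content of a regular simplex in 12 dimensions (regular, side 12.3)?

V_12 = √(13) · 12.3^12 / (12! · 2^(12/2)) ≈ 1410.31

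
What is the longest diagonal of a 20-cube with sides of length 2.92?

The space diagonal of an n-cube of side s is s√n. Here 2.92·√20 ≈ 13.0586.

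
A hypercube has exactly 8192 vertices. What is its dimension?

2^n = 8192 ⇒ n = log_2(8192) = 13.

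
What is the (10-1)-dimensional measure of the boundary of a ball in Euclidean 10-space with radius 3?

|∂B_10(3)| = 6561·π^5/4 ≈ 501949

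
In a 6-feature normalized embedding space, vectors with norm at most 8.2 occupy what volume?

V_6(8.2) = π^(6/2) · (8.2)^6 / Γ(6/2 + 1) ≈ 1.57102e+06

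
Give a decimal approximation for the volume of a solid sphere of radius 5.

The n-ball volume is π^(n/2)·r^n/Γ(n/2+1). With n=3, r=5: V = 500·π/3 ≈ 523.599.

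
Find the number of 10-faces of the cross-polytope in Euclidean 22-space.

Each 10-face is the convex hull of 11 vertices, one chosen as ±e_i from each of 11 distinct axes: 2^11·C(22,11) = 1444724736.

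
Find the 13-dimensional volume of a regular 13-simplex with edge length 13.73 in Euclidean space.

For a regular n-simplex with edge a, V = (a^n / n!)·√((n+1)/2^n). With a=13.73, n=13: V ≈ 4090.78.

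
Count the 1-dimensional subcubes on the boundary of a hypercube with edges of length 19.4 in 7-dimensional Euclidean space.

An n-cube has C(n,k)·2^(n-k) k-faces. Here C(7,1)·2^6 = 7·64 = 448.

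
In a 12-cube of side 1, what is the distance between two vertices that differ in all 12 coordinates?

Diagonal = √12 · 1 ≈ 3.4641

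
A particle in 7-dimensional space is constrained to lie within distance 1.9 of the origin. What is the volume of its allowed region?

V_7(1.9) = π^(7/2) · (1.9)^7 / Γ(7/2 + 1) ≈ 422.333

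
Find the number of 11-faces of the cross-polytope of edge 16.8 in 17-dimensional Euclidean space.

Each 11-face is the convex hull of 12 vertices, one chosen as ±e_i from each of 12 distinct axes: 2^12·C(17,12) = 25346048.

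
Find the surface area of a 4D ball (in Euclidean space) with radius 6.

|∂B_4(6)| = 432·π^2 ≈ 4263.67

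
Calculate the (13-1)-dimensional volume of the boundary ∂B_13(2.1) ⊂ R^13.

|∂B_13(2.1)| ≈ 87079.6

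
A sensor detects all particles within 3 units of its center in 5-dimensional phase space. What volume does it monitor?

V_5(3) = π^(5/2) · (3)^5 / Γ(5/2 + 1) = 648·π^2/5 ≈ 1279.1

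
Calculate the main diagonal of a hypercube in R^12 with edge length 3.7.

d = √(3.7² + 3.7² + ... + 3.7²) [12 terms] = √(12·3.7²) = 3.7√12 ≈ 12.8172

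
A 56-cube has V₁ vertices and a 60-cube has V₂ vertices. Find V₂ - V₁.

V₁ = 2^56 = 72057594037927936. V₂ = 2^60 = 1152921504606846976. V₂ - V₁ = 1080863910568919040.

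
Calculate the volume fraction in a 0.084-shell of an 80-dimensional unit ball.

1 - (1-0.084)^80 ≈ 0.999105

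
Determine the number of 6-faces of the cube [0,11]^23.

Number of 6-faces = C(23,6) · 2^(23-6) = 100947 · 131072 = 13231325184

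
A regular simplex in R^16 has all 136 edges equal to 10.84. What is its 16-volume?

V = (10.84^16 / 16!) · √((16+1) / 2^16) ≈ 27.9791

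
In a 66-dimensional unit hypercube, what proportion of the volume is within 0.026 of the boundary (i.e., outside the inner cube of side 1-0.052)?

The inner cube has side 1-2·0.026 = 0.948 and volume (0.948)^66 ≈ 0.02947, so the shell holds 0.970532 of the volume.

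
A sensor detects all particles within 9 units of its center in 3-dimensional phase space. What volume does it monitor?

V = 972·π ≈ 3053.63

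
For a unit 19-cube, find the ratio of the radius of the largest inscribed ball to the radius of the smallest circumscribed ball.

r_in = 1/2 (half the side); r_out = 1√19/2 (half the diagonal). Ratio = 1/√19 ≈ 0.229416.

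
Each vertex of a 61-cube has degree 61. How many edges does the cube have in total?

Each of the 2^61 = 2305843009213693952 vertices has degree 61; total edges = 61·2^61/2 = 70328211781017665536.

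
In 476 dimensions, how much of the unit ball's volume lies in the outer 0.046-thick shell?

1 - (1-0.046)^476 ≈ 1 - 1.841e-10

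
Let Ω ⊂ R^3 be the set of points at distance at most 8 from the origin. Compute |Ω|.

V = 2048·π/3 ≈ 2144.66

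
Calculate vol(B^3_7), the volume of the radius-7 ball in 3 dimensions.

Volume = π^{3/2}·(7)^3/Γ(5/2) = 1372·π/3 ≈ 1436.76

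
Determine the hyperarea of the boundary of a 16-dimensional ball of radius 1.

|∂B_16(1)| = π^8/2520 ≈ 3.76529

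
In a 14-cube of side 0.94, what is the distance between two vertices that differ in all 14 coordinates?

d = √(0.94² + 0.94² + ... + 0.94²) [14 terms] = √(14·0.94²) = 0.94√14 ≈ 3.51716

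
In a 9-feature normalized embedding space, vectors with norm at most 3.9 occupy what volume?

V_9(3.9) = π^(9/2) · (3.9)^9 / Γ(9/2 + 1) ≈ 688492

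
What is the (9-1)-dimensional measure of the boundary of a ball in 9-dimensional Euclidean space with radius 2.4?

S = n·V_n(r)/r = 9·V_9(2.4)/2.4 (volume-to-surface relation), giving 32677.6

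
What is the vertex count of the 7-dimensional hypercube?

Number of vertices = 2^7 = 128.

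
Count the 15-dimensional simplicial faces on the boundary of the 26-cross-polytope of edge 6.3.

f_15(26-orthoplex) = 2^16 · (26 choose 16) = 348109864960.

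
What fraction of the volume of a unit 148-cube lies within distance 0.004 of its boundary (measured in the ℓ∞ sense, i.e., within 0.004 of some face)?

Shell fraction = 1 - (1-0.008)^148 ≈ 0.695402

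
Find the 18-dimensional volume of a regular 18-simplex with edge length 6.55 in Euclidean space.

V = (6.55^18 / 18!) · √((18+1) / 2^18) ≈ 0.000654801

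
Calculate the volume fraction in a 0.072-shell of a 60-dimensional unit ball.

1 - (1-0.072)^60 ≈ 0.988705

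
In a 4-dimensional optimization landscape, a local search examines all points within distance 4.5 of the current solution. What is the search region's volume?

Volume = π^{4/2}·(4.5)^4/Γ(3) = 6561·π^2/32 ≈ 2023.58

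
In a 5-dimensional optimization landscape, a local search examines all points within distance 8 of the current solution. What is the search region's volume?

Volume = π^{5/2}·(8)^5/Γ(7/2) = 262144·π^2/15 ≈ 172484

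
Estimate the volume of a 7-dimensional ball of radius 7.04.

Volume = π^{7/2}·(7.04)^7/Γ(9/2) ≈ 4.04938e+06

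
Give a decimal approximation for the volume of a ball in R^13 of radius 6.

The n-ball volume is π^(n/2)·r^n/Γ(n/2+1). With n=13, r=6: V = 61917364224·π^6/5005 ≈ 1.18934e+10.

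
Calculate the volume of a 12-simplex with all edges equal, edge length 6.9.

For a regular n-simplex with edge a, V = (a^n / n!)·√((n+1)/2^n). With a=6.9, n=12: V ≈ 1.36976.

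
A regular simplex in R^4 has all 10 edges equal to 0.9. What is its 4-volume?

Volume = 0.9^4 · √(5/2^4) / 4! ≈ 0.0152821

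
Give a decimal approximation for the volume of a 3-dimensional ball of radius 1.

V_3(1) = π^(3/2) · (1)^3 / Γ(3/2 + 1) = 4·π/3 ≈ 4.18879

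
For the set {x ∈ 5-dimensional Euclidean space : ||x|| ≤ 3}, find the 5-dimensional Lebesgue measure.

The n-ball volume is π^(n/2)·r^n/Γ(n/2+1). With n=5, r=3: V = 648·π^2/5 ≈ 1279.1.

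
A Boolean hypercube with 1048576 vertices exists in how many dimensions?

n = log_2(1048576) = 20.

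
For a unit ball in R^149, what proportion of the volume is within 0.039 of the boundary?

1 - (1-0.039)^149 ≈ 0.997334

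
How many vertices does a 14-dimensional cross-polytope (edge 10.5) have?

The 14-dimensional cross-polytope has 2n = 2·14 = 28 vertices.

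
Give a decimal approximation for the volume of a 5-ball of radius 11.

The n-ball volume is π^(n/2)·r^n/Γ(n/2+1). With n=5, r=11: V = 1288408·π^2/15 ≈ 847738.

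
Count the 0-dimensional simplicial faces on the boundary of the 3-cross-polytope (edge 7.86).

f_0(3-orthoplex) = 2^1 · (3 choose 1) = 6.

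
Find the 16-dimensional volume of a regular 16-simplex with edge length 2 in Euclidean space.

V_16 = √(17) · 2^16 / (16! · 2^(16/2)) ≈ 5.04481e-11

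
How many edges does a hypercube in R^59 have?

Each of the 2^59 = 576460752303423488 vertices has degree 59; total edges = 59·2^59/2 = 17005592192950992896.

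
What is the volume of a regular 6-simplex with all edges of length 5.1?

V = (5.1^6 / 6!) · √((6+1) / 2^6) ≈ 8.08253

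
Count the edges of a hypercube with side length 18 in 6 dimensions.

Number of 1-faces = C(6,1)·2^(6-1) = 6·32 = 192.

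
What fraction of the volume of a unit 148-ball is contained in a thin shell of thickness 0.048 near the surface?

Shell fraction = 1 - (1-0.048)^148 ≈ 0.999311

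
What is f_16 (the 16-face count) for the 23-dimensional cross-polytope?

f_16(23-orthoplex) = 2^17 · (23 choose 17) = 13231325184.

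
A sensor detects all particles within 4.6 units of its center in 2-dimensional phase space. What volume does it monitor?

The n-ball volume is π^(n/2)·r^n/Γ(n/2+1). With n=2, r=4.6: V ≈ 66.4761.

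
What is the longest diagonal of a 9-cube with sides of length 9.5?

||(9.5,9.5,...,9.5)|| = √(9)·9.5 = 28.5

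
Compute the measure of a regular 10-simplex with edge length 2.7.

V = (2.7^10 / 10!) · √((10+1) / 2^10) ≈ 0.000588059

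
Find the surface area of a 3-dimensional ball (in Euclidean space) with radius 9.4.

|∂B_3(9.4)| = 4πr² = 4π·(9.4)² ≈ 1110.36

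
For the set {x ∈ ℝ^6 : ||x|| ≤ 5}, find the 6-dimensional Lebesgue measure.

The n-ball volume is π^(n/2)·r^n/Γ(n/2+1). With n=6, r=5: V = 15625·π^3/6 ≈ 80745.5.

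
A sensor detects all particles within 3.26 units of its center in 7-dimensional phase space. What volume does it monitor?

The n-ball volume is π^(n/2)·r^n/Γ(n/2+1). With n=7, r=3.26: V ≈ 18488.6.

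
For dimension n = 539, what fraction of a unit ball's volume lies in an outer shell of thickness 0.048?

1 - (1-0.048)^539 ≈ 1 - 3.057e-12 ≈ (100 - 3.06e-10)%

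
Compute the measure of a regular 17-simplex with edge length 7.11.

V = (7.11^17 / 17!) · √((17+1) / 2^17) ≈ 0.0099907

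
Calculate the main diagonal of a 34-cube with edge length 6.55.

d = √(6.55² + 6.55² + ... + 6.55²) [34 terms] = √(34·6.55²) = 6.55√34 ≈ 38.1927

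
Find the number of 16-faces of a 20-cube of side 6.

f_16(20-cube) = (20 choose 16) · 2^4 = 77520.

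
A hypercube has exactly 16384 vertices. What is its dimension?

2^n = 16384 ⇒ n = log_2(16384) = 14.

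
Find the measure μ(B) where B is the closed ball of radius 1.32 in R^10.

V_10(1.32) = π^(10/2) · (1.32)^10 / Γ(10/2 + 1) ≈ 40.955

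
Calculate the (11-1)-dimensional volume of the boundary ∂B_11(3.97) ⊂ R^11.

|∂B_11(3.97)| ≈ 2.01559e+07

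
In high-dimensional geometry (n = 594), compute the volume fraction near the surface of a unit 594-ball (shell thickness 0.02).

1 - (1-0.02)^594 ≈ 0.999994 ≈ 99.999386%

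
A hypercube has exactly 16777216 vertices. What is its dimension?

n = log_2(16777216) = 24.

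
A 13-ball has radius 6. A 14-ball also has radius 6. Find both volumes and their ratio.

V_13(6) ≈ 1.18934e+10. V_14(6) ≈ 4.69609e+10. Ratio V_13/V_14 ≈ 0.2533.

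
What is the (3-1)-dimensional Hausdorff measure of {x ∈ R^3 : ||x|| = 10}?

|∂B_3(10)| = 4πr² = 4π·(10)² ≈ 1256.64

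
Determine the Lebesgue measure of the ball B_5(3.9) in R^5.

V_5(3.9) = π^(5/2) · (3.9)^5 / Γ(5/2 + 1) ≈ 4749.21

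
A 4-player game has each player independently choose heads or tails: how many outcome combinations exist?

The 4-cube has 2^4 = 16 vertices.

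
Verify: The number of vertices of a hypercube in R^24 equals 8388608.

False. The 24-cube has 2^24 = 16777216 vertices.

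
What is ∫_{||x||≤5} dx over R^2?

Volume = π^{2/2}·(5)^2/Γ(2) = 25·π ≈ 78.5398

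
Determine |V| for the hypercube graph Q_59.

Each vertex is a binary string of length 59, so there are 2^59 = 576460752303423488.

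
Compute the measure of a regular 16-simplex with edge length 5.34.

Volume = 5.34^16 · √(17/2^16) / 16! ≈ 0.000336531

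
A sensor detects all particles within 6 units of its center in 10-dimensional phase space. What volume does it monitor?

V_10(6) = π^(10/2) · (6)^10 / Γ(10/2 + 1) = 2519424·π^5/5 ≈ 1.54199e+08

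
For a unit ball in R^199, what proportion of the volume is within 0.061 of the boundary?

1 - (1-0.061)^199 ≈ 0.9999963654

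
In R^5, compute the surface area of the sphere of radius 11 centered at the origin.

|∂B_5(11)| = 117128·π^2/3 ≈ 385336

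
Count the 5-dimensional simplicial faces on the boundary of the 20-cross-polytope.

Each 5-face is the convex hull of 6 vertices, one chosen as ±e_i from each of 6 distinct axes: 2^6·C(20,6) = 2480640.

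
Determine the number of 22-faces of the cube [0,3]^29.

Number of 22-faces = C(29,22) · 2^(29-22) = 1560780 · 128 = 199779840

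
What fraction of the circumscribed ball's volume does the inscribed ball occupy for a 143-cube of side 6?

V_in/V_out = n^(-n/2) = 143^(-143/2) ≈ 7.8248e-155.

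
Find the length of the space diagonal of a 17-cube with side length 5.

d = √(5² + 5² + ... + 5²) [17 terms] = √(17·5²) = 5√17 ≈ 20.6155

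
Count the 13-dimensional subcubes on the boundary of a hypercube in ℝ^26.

An n-cube has C(n,k)·2^(n-k) k-faces. Here C(26,13)·2^13 = 10400600·8192 = 85201715200.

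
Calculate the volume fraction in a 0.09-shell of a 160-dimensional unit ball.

1 - (1-0.09)^160 ≈ 0.9999997203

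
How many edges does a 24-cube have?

The 24-cube has n·2^(n-1) = 24·2^23 = 24·8388608 = 201326592 edges.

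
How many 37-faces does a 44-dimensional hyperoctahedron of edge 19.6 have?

f_37(44-orthoplex) = 2^38 · (44 choose 38) = 1940377438768857088.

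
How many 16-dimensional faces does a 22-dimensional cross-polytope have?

Each 16-face is the convex hull of 17 vertices, one chosen as ±e_i from each of 17 distinct axes: 2^17·C(22,17) = 3451650048.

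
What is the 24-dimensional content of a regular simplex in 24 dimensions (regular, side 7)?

V_24 = √(25) · 7^24 / (24! · 2^(24/2)) ≈ 3.76927e-07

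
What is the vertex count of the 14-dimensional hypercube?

An n-cube has 2^n vertices; for n = 14 that is 2^14 = 16384.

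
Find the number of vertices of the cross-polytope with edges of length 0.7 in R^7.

Number of 0-faces = 2^(0+1) · C(7,0+1) = 2 · 7 = 14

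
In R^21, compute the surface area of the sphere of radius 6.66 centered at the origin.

S_21(6.66) = 2·π^(21/2)·(6.66)^20 / Γ(21/2) ≈ 8.63479e+15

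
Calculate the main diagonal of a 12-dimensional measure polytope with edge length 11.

d = √(11² + 11² + ... + 11²) [12 terms] = √(12·11²) = 11√12 ≈ 38.1051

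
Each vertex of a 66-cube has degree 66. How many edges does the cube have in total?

The 66-cube has n·2^(n-1) = 66·2^65 = 66·36893488147419103232 = 2434970217729660813312 edges.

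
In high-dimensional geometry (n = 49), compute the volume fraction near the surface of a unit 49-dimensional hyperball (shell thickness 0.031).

1 - (1-0.031)^49 ≈ 0.78627 ≈ 78.63%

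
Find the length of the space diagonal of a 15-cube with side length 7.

d = √(7² + 7² + ... + 7²) [15 terms] = √(15·7²) = 7√15 ≈ 27.1109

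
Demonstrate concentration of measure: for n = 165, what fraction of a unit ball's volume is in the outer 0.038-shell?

1 - (1-0.038)^165 ≈ 0.998325 ≈ 99.83%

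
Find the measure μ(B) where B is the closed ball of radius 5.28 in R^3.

Volume = π^{3/2}·(5.28)^3/Γ(5/2) ≈ 616.581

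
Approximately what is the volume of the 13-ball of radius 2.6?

Volume = π^{13/2}·(2.6)^13/Γ(15/2) ≈ 225941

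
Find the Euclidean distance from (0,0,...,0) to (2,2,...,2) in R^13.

Diagonal = √13 · 2 ≈ 7.2111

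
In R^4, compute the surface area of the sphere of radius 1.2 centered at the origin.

|∂B_4(1.2)| ≈ 34.1094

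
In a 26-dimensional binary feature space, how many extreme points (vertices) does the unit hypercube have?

Number of vertices = 2^26 = 67108864.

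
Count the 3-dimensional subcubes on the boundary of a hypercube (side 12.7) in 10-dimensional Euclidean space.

Number of 3-faces = C(10,3) · 2^(10-3) = 120 · 128 = 15360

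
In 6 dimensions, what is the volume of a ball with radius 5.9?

Volume = π^{6/2}·(5.9)^6/Γ(4) ≈ 217977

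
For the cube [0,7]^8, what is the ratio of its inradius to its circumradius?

For an n-cube of any side s, the inradius is s/2 and the circumradius is s√n/2, so the ratio is 1/√8 ≈ 0.353553.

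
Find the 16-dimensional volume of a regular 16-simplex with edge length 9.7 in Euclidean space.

For a regular n-simplex with edge a, V = (a^n / n!)·√((n+1)/2^n). With a=9.7, n=16: V ≈ 4.72838.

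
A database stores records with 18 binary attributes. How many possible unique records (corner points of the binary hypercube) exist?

The 18-cube has 2^18 = 262144 vertices.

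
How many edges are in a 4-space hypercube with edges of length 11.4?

f_1(4-cube) = (4 choose 1) · 2^3 = 32.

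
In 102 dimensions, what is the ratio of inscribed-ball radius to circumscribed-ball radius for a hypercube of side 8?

r_in / r_out = (8/2) / (8√102/2) = 1/√102 ≈ 0.0990148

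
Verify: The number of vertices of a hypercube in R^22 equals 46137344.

False. The 22-cube has 2^22 = 4194304 vertices.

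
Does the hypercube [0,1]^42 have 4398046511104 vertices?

True. The 42-cube has 2^42 = 4398046511104 vertices.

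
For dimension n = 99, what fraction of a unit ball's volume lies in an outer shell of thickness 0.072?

1 - (1-0.072)^99 ≈ 0.999387 ≈ 99.94%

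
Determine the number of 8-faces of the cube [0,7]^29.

An n-cube has C(n,k)·2^(n-k) k-faces. Here C(29,8)·2^21 = 4292145·2097152 = 9001280471040.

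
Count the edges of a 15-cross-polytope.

f_1(15-orthoplex) = 2^2 · (15 choose 2) = 420.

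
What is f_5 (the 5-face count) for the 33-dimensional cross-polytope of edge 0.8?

Number of 5-faces = 2^(5+1) · C(33,5+1) = 64 · 1107568 = 70884352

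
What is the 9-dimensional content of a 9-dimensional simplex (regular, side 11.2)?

Volume = 11.2^9 · √(10/2^9) / 9! ≈ 1067.98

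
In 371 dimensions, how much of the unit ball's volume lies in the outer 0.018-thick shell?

Shell fraction = 1 - (1-0.018)^371 ≈ 0.998816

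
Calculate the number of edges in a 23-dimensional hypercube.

Number of 1-faces = C(23,1)·2^(23-1) = 23·4194304 = 96468992.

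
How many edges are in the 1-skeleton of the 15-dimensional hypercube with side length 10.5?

An n-cube has n·2^(n-1) edges. With n = 15: 15·16384 = 245760.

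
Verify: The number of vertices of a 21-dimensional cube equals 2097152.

True. The 21-cube has 2^21 = 2097152 vertices.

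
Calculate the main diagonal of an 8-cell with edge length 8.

||(8,8,...,8)|| = √(4)·8 = 16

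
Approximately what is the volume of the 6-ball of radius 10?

Volume = π^{6/2}·(10)^6/Γ(4) = 500000·π^3/3 ≈ 5.16771e+06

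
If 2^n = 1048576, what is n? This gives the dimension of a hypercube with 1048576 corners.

n = log_2(1048576) = 20.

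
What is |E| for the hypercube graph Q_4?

Each of the 2^4 = 16 vertices has degree 4; total edges = 4·2^4/2 = 32.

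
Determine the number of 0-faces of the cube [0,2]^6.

An n-cube has C(n,k)·2^(n-k) k-faces. Here C(6,0)·2^6 = 1·64 = 64.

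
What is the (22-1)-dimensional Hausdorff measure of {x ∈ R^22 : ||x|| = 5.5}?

S = n·V_n(r)/r = 22·V_22(5.5)/5.5 (volume-to-surface relation), giving 7400249944258160101211·π^11/3805072588800 ≈ 5.72179e+14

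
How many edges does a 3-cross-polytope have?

An n-cross-polytope has 2^(k+1)·C(n,k+1) k-faces. Here 2^2·C(3,2) = 4·3 = 12.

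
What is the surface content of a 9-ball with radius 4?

S_9(4) = 2·π^(9/2)·(4)^8 / Γ(9/2) = 2097152·π^4/105 ≈ 1.94554e+06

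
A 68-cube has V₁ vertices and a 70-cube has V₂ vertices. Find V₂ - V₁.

V₁ = 2^68 = 295147905179352825856. V₂ = 2^70 = 1180591620717411303424. V₂ - V₁ = 885443715538058477568.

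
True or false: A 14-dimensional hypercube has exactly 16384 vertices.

True. The 14-cube has 2^14 = 16384 vertices.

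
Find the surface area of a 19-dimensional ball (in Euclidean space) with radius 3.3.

S = n·V_n(r)/r = 19·V_19(3.3)/3.3 (volume-to-surface relation), giving 1.90806e+09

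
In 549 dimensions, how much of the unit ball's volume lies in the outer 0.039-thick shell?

Shell fraction = 1 - (1-0.039)^549 ≈ 1 - 3.274e-10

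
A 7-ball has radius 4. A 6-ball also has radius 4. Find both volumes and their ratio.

V_7(4) ≈ 77410.6. V_6(4) ≈ 21167. Ratio V_7/V_6 ≈ 3.657.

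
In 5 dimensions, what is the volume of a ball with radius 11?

The n-ball volume is π^(n/2)·r^n/Γ(n/2+1). With n=5, r=11: V = 1288408·π^2/15 ≈ 847738.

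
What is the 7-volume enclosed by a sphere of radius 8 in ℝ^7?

The n-ball volume is π^(n/2)·r^n/Γ(n/2+1). With n=7, r=8: V = 33554432·π^3/105 ≈ 9.90855e+06.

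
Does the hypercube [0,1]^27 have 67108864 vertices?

False. The 27-cube has 2^27 = 134217728 vertices.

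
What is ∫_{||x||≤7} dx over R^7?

Volume = π^{7/2}·(7)^7/Γ(9/2) = 1882384·π^3/15 ≈ 3.89105e+06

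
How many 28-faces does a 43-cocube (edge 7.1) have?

f_28(43-orthoplex) = 2^29 · (43 choose 29) = 42079383930085048320.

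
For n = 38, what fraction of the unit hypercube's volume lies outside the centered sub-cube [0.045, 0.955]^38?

1 - (1 - 2·0.045)^38 = 1 - 0.91^38 ≈ 0.97223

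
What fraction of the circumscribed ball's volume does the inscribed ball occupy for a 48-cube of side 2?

The radii are 2/2 and 2√48/2, so the volume ratio is (1/√48)^48 = 48^{-48/2} ≈ 4.469e-41.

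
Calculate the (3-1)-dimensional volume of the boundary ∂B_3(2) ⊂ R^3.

S = n·V_n(r)/r = 3·V_3(2)/2 (volume-to-surface relation), giving 4πr² = 4π·(2)² ≈ 50.2655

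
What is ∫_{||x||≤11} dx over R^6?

V = 1771561·π^3/6 ≈ 9.15492e+06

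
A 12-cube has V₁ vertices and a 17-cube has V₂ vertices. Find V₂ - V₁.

V₁ = 2^12 = 4096. V₂ = 2^17 = 131072. V₂ - V₁ = 126976.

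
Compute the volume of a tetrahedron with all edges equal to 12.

Volume = (√2/12) · 12³ = 203.647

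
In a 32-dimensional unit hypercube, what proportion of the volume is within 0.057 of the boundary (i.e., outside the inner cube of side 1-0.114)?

The inner cube has side 1-2·0.057 = 0.886 and volume (0.886)^32 ≈ 0.02079, so the shell holds 0.979209 of the volume.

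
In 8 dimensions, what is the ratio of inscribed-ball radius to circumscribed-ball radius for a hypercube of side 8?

Ratio = (s/2)/(s√8/2) = 8^(-1/2) ≈ 0.353553.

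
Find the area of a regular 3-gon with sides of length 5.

Area = (√3/4) · 5² = 10.8253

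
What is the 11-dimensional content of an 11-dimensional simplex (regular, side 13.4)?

V_11 = √(12) · 13.4^11 / (11! · 2^(11/2)) ≈ 4796.48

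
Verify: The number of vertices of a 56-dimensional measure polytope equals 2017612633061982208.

False. The 56-cube has 2^56 = 72057594037927936 vertices.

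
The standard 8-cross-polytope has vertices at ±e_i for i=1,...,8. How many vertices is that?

The 8-dimensional cross-polytope has 2n = 2·8 = 16 vertices.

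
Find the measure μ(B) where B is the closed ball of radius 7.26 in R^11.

The n-ball volume is π^(n/2)·r^n/Γ(n/2+1). With n=11, r=7.26: V ≈ 5.56426e+09.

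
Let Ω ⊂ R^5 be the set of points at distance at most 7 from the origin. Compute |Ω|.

Volume = π^{5/2}·(7)^5/Γ(7/2) = 134456·π^2/15 ≈ 88468.5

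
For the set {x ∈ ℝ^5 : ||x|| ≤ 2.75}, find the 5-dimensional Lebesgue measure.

Volume = π^{5/2}·(2.75)^5/Γ(7/2) ≈ 827.87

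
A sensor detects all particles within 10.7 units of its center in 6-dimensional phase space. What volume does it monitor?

V_6(10.7) = π^(6/2) · (10.7)^6 / Γ(6/2 + 1) ≈ 7.75534e+06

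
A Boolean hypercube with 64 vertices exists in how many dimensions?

2^n = 64 ⇒ n = log_2(64) = 6.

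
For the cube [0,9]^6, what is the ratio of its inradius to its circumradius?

r_in / r_out = (9/2) / (9√6/2) = 1/√6 ≈ 0.408248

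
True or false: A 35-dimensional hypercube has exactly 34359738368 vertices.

True. The 35-cube has 2^35 = 34359738368 vertices.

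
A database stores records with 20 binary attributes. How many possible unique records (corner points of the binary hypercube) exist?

Number of vertices = 2^20 = 1048576.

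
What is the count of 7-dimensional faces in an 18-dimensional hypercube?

Number of 7-faces = C(18,7) · 2^(18-7) = 31824 · 2048 = 65175552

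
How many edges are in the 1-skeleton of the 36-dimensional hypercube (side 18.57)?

The 36-cube has n·2^(n-1) = 36·2^35 = 36·34359738368 = 1236950581248 edges.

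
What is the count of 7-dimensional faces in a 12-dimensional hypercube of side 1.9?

Choose 7 of 12 axes to span the face (C(12,7) = 792 ways), then fix each of the remaining 5 coordinates at one of its two extreme values (2^5 = 32 ways): 792·32 = 25344.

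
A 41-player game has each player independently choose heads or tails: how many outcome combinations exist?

Number of vertices = 2^41 = 2199023255552.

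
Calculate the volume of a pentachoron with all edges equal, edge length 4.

V_4 = √(5) · 4^4 / (4! · 2^(4/2)) ≈ 5.96285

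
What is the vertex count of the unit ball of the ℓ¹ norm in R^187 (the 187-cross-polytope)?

The 187-dimensional cross-polytope has 2n = 2·187 = 374 vertices.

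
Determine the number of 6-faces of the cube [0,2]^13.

Number of 6-faces = C(13,6) · 2^(13-6) = 1716 · 128 = 219648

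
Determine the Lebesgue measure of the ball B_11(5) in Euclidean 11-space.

Volume = π^{11/2}·(5)^11/Γ(13/2) = 625000000·π^5/2079 ≈ 9.19973e+07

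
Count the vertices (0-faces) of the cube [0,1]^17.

An n-cube has 2^n vertices; for n = 17 that is 2^17 = 131072.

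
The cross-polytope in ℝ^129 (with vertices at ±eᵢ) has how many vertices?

Number of vertices = 2n = 258.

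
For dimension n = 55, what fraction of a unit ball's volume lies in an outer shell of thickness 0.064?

1 - (1-0.064)^55 ≈ 0.973687 ≈ 97.37%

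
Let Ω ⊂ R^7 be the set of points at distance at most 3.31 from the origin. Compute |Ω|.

Volume = π^{7/2}·(3.31)^7/Γ(9/2) ≈ 20567.3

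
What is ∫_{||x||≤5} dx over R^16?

Volume = π^{16/2}·(5)^16/Γ(9) = 30517578125·π^8/8064 ≈ 3.59086e+10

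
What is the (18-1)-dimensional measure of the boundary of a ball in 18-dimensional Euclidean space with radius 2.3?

|∂B_18(2.3)| ≈ 2.0856e+06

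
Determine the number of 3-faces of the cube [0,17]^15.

f_3(15-cube) = (15 choose 3) · 2^12 = 1863680.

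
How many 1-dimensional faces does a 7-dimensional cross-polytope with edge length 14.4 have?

f_1(7-orthoplex) = 2^2 · (7 choose 2) = 84.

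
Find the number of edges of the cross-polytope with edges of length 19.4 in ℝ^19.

Each 1-face is the convex hull of 2 vertices, one chosen as ±e_i from each of 2 distinct axes: 2^2·C(19,2) = 684.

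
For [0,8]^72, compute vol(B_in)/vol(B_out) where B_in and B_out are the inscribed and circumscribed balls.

Volume scales as r^n, and r_in/r_out = 1/√72, giving (1/√72)^72 ≈ 1.36782e-67.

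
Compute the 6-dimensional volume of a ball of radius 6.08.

The n-ball volume is π^(n/2)·r^n/Γ(n/2+1). With n=6, r=6.08: V ≈ 261048.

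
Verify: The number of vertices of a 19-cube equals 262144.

False. The 19-cube has 2^19 = 524288 vertices.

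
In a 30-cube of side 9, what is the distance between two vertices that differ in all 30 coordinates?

Diagonal = √30 · 9 ≈ 49.295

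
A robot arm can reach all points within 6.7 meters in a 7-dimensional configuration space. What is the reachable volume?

Volume = π^{7/2}·(6.7)^7/Γ(9/2) ≈ 2.86354e+06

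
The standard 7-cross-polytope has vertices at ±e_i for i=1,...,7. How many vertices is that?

The vertices are ±e_1, ..., ±e_7, so there are 2·7 = 14.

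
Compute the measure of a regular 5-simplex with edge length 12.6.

V = (12.6^5 / 5!) · √((5+1) / 2^5) ≈ 1145.97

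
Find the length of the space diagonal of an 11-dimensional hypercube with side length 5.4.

The space diagonal of an n-cube of side s is s√n. Here 5.4·√11 ≈ 17.9098.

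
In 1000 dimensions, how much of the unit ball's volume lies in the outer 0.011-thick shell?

1 - (1-0.011)^1000 ≈ 0.999984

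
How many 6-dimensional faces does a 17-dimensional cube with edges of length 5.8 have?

Number of 6-faces = C(17,6) · 2^(17-6) = 12376 · 2048 = 25346048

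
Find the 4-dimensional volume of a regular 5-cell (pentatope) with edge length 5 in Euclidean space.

V_4 = √(5) · 5^4 / (4! · 2^(4/2)) ≈ 14.5577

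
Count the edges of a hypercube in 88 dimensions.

An n-cube has n·2^(n-1) edges. With n = 88: 88·154742504910672534362390528 = 13617340432139183023890366464.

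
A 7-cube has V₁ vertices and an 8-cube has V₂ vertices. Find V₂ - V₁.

V₁ = 2^7 = 128. V₂ = 2^8 = 256. V₂ - V₁ = 128.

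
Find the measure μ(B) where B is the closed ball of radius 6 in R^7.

V = 1492992·π^3/35 ≈ 1.32263e+06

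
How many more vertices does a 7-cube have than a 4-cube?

The 7-cube has 2^7 = 128 vertices. The 4-cube has 2^4 = 16 vertices. Difference: 128 - 16 = 112.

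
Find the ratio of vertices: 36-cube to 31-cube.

The 36-cube has 2^36 = 68719476736 vertices. The 31-cube has 2^31 = 2147483648 vertices. Ratio: 68719476736/2147483648 = 32.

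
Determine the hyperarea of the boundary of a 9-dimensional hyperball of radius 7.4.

The surface area of an n-ball is 2π^(n/2) r^(n-1) / Γ(n/2). For n=9, r=7.4: 2.6694e+08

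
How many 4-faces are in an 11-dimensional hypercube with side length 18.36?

Number of 4-faces = C(11,4) · 2^(11-4) = 330 · 128 = 42240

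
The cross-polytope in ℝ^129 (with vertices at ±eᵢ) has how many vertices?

The vertices are ±e_1, ..., ±e_129, so there are 2·129 = 258.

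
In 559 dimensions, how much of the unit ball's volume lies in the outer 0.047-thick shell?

1 - (1-0.047)^559 ≈ 1 - 2.056e-12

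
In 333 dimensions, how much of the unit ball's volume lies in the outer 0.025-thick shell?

Shell fraction = 1 - (1-0.025)^333 ≈ 0.999782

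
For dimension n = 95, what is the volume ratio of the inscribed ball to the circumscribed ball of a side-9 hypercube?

V_in / V_out = (r_in/r_out)^95 = (1/√95)^95 = 95^(-95/2) ≈ 1.14322e-94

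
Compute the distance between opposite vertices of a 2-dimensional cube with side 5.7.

||(5.7,5.7,...,5.7)|| = √(2)·5.7 ≈ 8.06102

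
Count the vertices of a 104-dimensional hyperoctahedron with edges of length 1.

The 104-dimensional cross-polytope has 2n = 2·104 = 208 vertices.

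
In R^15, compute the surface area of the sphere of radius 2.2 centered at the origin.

S_15(2.2) = 2·π^(15/2)·(2.2)^14 / Γ(15/2) ≈ 355991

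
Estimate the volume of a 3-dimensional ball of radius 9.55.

The n-ball volume is π^(n/2)·r^n/Γ(n/2+1). With n=3, r=9.55: V ≈ 3648.37.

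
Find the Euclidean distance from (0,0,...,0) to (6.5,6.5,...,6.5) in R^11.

||(6.5,6.5,...,6.5)|| = √(11)·6.5 ≈ 21.5581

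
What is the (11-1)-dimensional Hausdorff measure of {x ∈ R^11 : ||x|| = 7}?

S_11(7) = 2·π^(11/2)·(7)^10 / Γ(11/2) = 2582630848·π^5/135 ≈ 5.85434e+09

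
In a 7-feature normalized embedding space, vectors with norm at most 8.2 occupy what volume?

Volume = π^{7/2}·(8.2)^7/Γ(9/2) ≈ 1.17782e+07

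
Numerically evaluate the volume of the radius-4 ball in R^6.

The n-ball volume is π^(n/2)·r^n/Γ(n/2+1). With n=6, r=4: V = 2048·π^3/3 ≈ 21167.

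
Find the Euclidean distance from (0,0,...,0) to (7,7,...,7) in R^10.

||(7,7,...,7)|| = √(10)·7 ≈ 22.1359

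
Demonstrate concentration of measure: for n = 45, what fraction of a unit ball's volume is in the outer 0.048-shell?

1 - (1-0.048)^45 ≈ 0.890689 ≈ 89.07%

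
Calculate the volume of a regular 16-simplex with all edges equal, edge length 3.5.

V = (3.5^16 / 16!) · √((16+1) / 2^16) ≈ 3.90349e-07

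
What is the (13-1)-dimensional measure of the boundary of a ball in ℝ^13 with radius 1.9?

|∂B_13(1.9)| ≈ 26201.6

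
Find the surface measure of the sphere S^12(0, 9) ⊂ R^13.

The surface area of an n-ball is 2π^(n/2) r^(n-1) / Γ(n/2). For n=13, r=9: 1338925209984·π^6/385 ≈ 3.34345e+12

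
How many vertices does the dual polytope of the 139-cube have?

Number of vertices = 2n = 278.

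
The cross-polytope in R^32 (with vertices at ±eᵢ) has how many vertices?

Number of vertices = 2n = 64.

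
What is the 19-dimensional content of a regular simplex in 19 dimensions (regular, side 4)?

For a regular n-simplex with edge a, V = (a^n / n!)·√((n+1)/2^n). With a=4, n=19: V ≈ 1.39565e-08.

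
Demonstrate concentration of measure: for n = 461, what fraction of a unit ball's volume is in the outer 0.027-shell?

1 - (1-0.027)^461 ≈ 0.9999966885 ≈ 99.999669%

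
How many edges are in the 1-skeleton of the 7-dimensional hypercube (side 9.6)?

An n-cube has n·2^(n-1) edges. With n = 7: 7·64 = 448.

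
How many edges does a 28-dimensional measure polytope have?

The 28-cube has n·2^(n-1) = 28·2^27 = 28·134217728 = 3758096384 edges.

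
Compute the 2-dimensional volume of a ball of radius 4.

V_2(4) = π^(2/2) · (4)^2 / Γ(2/2 + 1) = 16·π ≈ 50.2655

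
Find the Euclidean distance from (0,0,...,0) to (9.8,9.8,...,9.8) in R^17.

||(9.8,9.8,...,9.8)|| = √(17)·9.8 ≈ 40.4064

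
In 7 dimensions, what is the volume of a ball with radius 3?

The n-ball volume is π^(n/2)·r^n/Γ(n/2+1). With n=7, r=3: V = 11664·π^3/35 ≈ 10333.1.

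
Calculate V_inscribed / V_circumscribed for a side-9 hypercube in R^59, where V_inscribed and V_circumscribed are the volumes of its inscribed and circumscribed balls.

V_in / V_out = (r_in/r_out)^59 = (1/√59)^59 = 59^(-59/2) ≈ 5.75262e-53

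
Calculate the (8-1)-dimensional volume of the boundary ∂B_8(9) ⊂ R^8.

|∂B_8(9)| = 1594323·π^4 ≈ 1.55302e+08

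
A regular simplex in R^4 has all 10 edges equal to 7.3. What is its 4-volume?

V_4 = √(5) · 7.3^4 / (4! · 2^(4/2)) ≈ 66.1462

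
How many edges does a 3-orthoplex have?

Number of 1-faces = 2^(1+1) · C(3,1+1) = 4 · 3 = 12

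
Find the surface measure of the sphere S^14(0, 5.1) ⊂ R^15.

S = n·V_n(r)/r = 15·V_15(5.1)/5.1 (volume-to-surface relation), giving 4.60791e+10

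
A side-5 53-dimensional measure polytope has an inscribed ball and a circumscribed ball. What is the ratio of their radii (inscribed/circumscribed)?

For an n-cube of any side s, the inradius is s/2 and the circumradius is s√n/2, so the ratio is 1/√53 ≈ 0.137361.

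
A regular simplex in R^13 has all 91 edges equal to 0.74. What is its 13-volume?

Volume = 0.74^13 · √(14/2^13) / 13! ≈ 1.32465e-13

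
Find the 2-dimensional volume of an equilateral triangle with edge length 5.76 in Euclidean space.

Area = (√3/4) · 5.76² = 14.3663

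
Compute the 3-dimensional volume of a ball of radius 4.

The n-ball volume is π^(n/2)·r^n/Γ(n/2+1). With n=3, r=4: V = 256·π/3 ≈ 268.083.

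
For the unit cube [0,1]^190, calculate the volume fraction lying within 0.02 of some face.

The inner cube has side 1-2·0.02 = 0.96 and volume (0.96)^190 ≈ 0.0004281, so the shell holds 0.999572 of the volume.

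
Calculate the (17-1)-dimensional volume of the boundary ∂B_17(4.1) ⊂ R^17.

|∂B_17(4.1)| ≈ 1.5281e+10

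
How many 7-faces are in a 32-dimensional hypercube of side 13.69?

Number of 7-faces = C(32,7) · 2^(32-7) = 3365856 · 33554432 = 112939386273792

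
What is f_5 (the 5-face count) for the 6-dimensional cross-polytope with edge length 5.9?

Each 5-face is the convex hull of 6 vertices, one chosen as ±e_i from each of 6 distinct axes: 2^6·C(6,6) = 64.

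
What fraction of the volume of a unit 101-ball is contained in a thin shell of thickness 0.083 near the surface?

1 - (1-0.083)^101 ≈ 0.999842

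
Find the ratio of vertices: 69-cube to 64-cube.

The 69-cube has 2^69 = 590295810358705651712 vertices. The 64-cube has 2^64 = 18446744073709551616 vertices. Ratio: 590295810358705651712/18446744073709551616 = 32.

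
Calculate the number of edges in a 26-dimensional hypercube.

Each of the 2^26 = 67108864 vertices has degree 26; total edges = 26·2^26/2 = 872415232.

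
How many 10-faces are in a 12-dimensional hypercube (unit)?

Number of 10-faces = C(12,10) · 2^(12-10) = 66 · 4 = 264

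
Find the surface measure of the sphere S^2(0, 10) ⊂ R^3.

|∂B_3(10)| = 4πr² = 4π·(10)² ≈ 1256.64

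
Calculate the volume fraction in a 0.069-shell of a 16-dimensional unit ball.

V(inner)/V(outer) = ((1-0.069)/1)^16 ≈ 0.3186, so the shell fraction is 0.681437.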